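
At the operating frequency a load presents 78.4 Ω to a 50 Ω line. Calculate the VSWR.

VSWR ≈ 1.57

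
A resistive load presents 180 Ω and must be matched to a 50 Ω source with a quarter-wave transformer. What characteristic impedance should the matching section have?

Z_qwt ≈ 94.9 Ω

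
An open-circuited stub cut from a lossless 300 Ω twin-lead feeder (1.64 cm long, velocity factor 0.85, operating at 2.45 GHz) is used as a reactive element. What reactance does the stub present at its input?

X_in ≈ -197 Ω (capacitive)

λ = v/f = 0.85·c / 2.45 GHz = 0.104 m
βl = 2π·l/λ = 2π × 0.158 = 56.7°
tan(βl) = 1.52
For an open-circuited stub, Z_in = −jZ_0·cot(βl) = −jZ_0/tan(βl)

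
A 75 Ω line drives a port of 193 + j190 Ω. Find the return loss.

RL ≈ 3.34 dB

Γ = (118 + j190)/(268 + j190), |Γ| = 0.681
RL = −20·log₁₀|Γ| = −20·log₁₀(0.681)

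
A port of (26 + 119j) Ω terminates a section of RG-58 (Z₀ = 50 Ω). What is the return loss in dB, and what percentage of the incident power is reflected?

RL ≈ 1.31 dB; 73.9% of incident power reflected

Γ = (-24 + j119)/(76 + j119), |Γ| = 0.86
RL = −20·log₁₀(0.86) = 1.31 dB
P_refl/P_inc = |Γ|² = 0.739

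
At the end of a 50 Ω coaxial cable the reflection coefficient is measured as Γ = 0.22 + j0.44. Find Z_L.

Z_L = Z_0·(1 + Γ)/(1 − Γ) = 50·(1.22 + j0.44)/(0.78 − j0.44)

Z_L ≈ 47.3 + j54.9 Ω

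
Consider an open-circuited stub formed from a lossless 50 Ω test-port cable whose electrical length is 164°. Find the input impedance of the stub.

tan(βl) = -0.287
For an open-circuited stub, Z_in = −jZ_0·cot(βl) = −jZ_0/tan(βl)

Z_in ≈ +j174 Ω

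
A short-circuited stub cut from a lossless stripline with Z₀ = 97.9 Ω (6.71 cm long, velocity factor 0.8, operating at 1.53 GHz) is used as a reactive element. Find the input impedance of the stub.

λ = v/f = 0.8·c / 1.53 GHz = 0.157 m
βl = 2π·l/λ = 2π × 0.428 = 154°
tan(βl) = -0.488
For a short-circuited stub, Z_in = jZ_0·tan(βl)

Z_in ≈ −j47.8 Ω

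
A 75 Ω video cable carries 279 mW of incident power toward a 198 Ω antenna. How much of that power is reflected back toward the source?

Γ = (198 − 75)/(198 + 75) = 0.451
|Γ|² = 0.203
P_refl = |Γ|²·P_inc = 56.6 mW, P_del = (1 − |Γ|²)·P_inc = 222 mW

P_reflected ≈ 56.6 mW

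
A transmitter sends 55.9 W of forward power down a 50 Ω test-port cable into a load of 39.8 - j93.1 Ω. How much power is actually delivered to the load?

P_delivered ≈ 26.6 W

|Γ| = |(-10.2 − j93.1)/(89.8 − j93.1)| = 0.724
|Γ|² = 0.524
P_refl = |Γ|²·P_inc = 29.3 W, P_del = (1 − |Γ|²)·P_inc = 26.6 W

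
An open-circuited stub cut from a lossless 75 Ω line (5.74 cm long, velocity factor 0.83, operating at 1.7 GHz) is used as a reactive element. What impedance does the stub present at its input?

λ = v/f = 0.83·c / 1.7 GHz = 0.146 m
βl = 2π·l/λ = 2π × 0.392 = 141°
tan(βl) = -0.807
For an open-circuited stub, Z_in = −jZ_0·cot(βl) = −jZ_0/tan(βl)

Z_in ≈ +j92.9 Ω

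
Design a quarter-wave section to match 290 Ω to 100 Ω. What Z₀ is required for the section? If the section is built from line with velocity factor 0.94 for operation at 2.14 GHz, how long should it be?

Z_qwt = √(Z_0·R_L) = √(100 × 290) = √29000
λ = 0.94·c/f = 0.132 m, so l = λ/4 = 0.0329 m

Z_qwt ≈ 170 Ω; length ≈ 3.29 cm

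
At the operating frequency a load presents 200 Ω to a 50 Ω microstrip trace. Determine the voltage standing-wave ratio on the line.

For a purely resistive load, VSWR = R_L/Z_0 or Z_0/R_L (whichever > 1) = 200/50

VSWR ≈ 4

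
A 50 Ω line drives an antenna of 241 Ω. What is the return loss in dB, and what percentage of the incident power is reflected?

Γ = (241 − 50)/(241 + 50) = 0.656
RL = −20·log₁₀(0.656) = 3.66 dB
P_refl/P_inc = |Γ|² = 0.431

RL ≈ 3.66 dB; 43.1% of incident power reflected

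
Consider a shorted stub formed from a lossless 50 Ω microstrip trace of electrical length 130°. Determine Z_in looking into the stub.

Z_in ≈ −j59.6 Ω

tan(βl) = -1.19
For a shorted stub, Z_in = jZ_0·tan(βl)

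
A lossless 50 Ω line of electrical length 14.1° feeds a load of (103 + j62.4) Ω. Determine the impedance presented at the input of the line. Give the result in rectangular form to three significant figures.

Z_in ≈ 148 − j2.48 Ω

tan(βl) = tan(14.1°) = 0.251
Z_in = Z_0·(Z_L + jZ_0·tanβl)/(Z_0 + jZ_L·tanβl)
     = 50·(103 + j75)/(34.3 + j25.9)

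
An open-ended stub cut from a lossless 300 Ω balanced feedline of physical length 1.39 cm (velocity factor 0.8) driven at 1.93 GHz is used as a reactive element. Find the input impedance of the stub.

Z_in ≈ −j354 Ω

λ = v/f = 0.8·c / 1.93 GHz = 0.124 m
βl = 2π·l/λ = 2π × 0.112 = 40.2°
tan(βl) = 0.846
For an open-ended stub, Z_in = −jZ_0·cot(βl) = −jZ_0/tan(βl)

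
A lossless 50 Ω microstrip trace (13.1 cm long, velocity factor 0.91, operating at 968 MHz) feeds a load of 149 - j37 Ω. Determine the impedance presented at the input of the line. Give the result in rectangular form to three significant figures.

λ = v/f = 0.91·c / 968 MHz = 0.282 m
βl = 2π·l/λ = 2π × 0.464 = 167°
tan(βl) = tan(167°) = -0.227
Z_in = Z_0·(Z_L + jZ_0·tanβl)/(Z_0 + jZ_L·tanβl)
     = 50·(149 − j48.3)/(41.6 − j33.8)

Z_in ≈ 136 + j52.6 Ω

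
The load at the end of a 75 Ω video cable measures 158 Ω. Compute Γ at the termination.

Γ = 0.356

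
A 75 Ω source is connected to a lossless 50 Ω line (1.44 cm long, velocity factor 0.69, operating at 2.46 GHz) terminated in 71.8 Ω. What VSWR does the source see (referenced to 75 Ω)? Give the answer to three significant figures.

VSWR ≈ 1.97

λ = v/f = 0.69·c / 2.46 GHz = 0.0841 m
βl = 2π·l/λ = 2π × 0.171 = 61.6°
tan(βl) = 1.85
Z_in = Z_0·(Z_L + jZ_0·tanβl)/(Z_0 + jZ_L·tanβl) = 39.4 − j12.2 Ω
Γ_s = (Z_in − Z_s)/(Z_in + Z_s) = (-35.6 − j12.2)/(114 − j12.2), |Γ_s| = 0.327
VSWR = (1 + |Γ_s|)/(1 − |Γ_s|)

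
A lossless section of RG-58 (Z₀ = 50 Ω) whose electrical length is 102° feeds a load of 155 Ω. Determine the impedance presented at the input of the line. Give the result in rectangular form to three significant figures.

Z_in ≈ 16.8 + j9.48 Ω

tan(βl) = tan(102°) = -4.7
Z_in = Z_0·(Z_L + jZ_0·tanβl)/(Z_0 + jZ_L·tanβl)
     = 50·(155 − j235)/(50 − j729)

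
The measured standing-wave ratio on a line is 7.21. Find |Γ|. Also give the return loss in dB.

|Γ| ≈ 0.756; return loss ≈ 2.43 dB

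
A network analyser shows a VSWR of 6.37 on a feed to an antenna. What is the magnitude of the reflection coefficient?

|Γ| ≈ 0.729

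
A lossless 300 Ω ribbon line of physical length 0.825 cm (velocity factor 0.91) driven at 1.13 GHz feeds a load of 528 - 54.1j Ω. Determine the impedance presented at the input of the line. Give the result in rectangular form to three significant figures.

λ = v/f = 0.91·c / 1.13 GHz = 0.242 m
βl = 2π·l/λ = 2π × 0.0341 = 12.3°
tan(βl) = tan(12.3°) = 0.218
Z_in = Z_0·(Z_L + jZ_0·tanβl)/(Z_0 + jZ_L·tanβl)
     = 300·(528 + j11.3)/(312 + j115)

Z_in ≈ 451 − j155 Ω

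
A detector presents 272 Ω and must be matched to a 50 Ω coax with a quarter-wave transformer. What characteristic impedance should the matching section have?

Z_qwt ≈ 117 Ω

Z_qwt = √(Z_0·R_L) = √(50 × 272) = √13600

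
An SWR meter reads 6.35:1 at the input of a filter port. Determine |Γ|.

|Γ| = (S − 1)/(S + 1) = (6.35 − 1)/(6.35 + 1) = 5.35/7.35

|Γ| ≈ 0.728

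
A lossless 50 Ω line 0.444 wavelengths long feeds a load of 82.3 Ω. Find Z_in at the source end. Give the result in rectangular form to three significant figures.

βl = 2π × 0.444 = 160°
tan(βl) = tan(160°) = -0.367
Z_in = Z_0·(Z_L + jZ_0·tanβl)/(Z_0 + jZ_L·tanβl)
     = 50·(82.3 − j18.4)/(50 − j30.2)

Z_in ≈ 68.4 + j23 Ω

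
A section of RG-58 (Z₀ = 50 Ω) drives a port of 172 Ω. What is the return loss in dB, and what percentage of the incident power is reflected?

RL ≈ 5.2 dB; 30.2% of incident power reflected

Γ = (172 − 50)/(172 + 50) = 0.55
RL = −20·log₁₀(0.55) = 5.2 dB
P_refl/P_inc = |Γ|² = 0.302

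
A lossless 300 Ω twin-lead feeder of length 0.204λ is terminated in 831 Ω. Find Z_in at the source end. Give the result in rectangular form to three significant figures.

βl = 2π × 0.204 = 73.4°
tan(βl) = tan(73.4°) = 3.36
Z_in = Z_0·(Z_L + jZ_0·tanβl)/(Z_0 + jZ_L·tanβl)
     = 300·(831 + j1010)/(300 + j2790)

Z_in ≈ 117 − j76.7 Ω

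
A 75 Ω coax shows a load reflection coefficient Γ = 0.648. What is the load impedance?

Z_L = Z_0·(1 + Γ)/(1 − Γ) = 75·(1.65)/(0.352)

Z_L ≈ 351 Ω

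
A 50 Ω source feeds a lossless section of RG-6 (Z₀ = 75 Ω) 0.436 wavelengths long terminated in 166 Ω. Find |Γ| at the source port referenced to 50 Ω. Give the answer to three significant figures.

βl = 2π × 0.436 = 157°
tan(βl) = -0.425
Z_in = Z_0·(Z_L + jZ_0·tanβl)/(Z_0 + jZ_L·tanβl) = 104 + j65.9 Ω
Γ_s = (Z_in − Z_s)/(Z_in + Z_s) = (53.9 + j65.9)/(154 + j65.9), |Γ_s| = 0.509

|Γ| ≈ 0.509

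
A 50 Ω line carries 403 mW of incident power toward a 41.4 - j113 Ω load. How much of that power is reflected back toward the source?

P_reflected ≈ 245 mW

|Γ| = |(-8.6 − j113)/(91.4 − j113)| = 0.78
|Γ|² = 0.608
P_refl = |Γ|²·P_inc = 245 mW, P_del = (1 − |Γ|²)·P_inc = 158 mW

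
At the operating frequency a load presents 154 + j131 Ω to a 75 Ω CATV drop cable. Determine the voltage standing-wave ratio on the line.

VSWR ≈ 3.76

Γ = (Z_L − Z_0)/(Z_L + Z_0) = (79 + j131)/(229 + j131)
|Γ| = 153/264 = 0.58
VSWR = (1 + |Γ|)/(1 − |Γ|) = 1.58/0.42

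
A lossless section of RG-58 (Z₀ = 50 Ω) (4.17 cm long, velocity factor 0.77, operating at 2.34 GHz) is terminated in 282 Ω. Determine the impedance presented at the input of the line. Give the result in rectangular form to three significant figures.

Z_in ≈ 36.3 + j82.2 Ω

λ = v/f = 0.77·c / 2.34 GHz = 0.0987 m
βl = 2π·l/λ = 2π × 0.422 = 152°
tan(βl) = tan(152°) = -0.53
Z_in = Z_0·(Z_L + jZ_0·tanβl)/(Z_0 + jZ_L·tanβl)
     = 50·(282 − j26.5)/(50 − j150)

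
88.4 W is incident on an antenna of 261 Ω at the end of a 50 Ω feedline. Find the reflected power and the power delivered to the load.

P_reflected ≈ 40.7 W; P_delivered ≈ 47.7 W

Γ = (261 − 50)/(261 + 50) = 0.678
|Γ|² = 0.46
P_refl = |Γ|²·P_inc = 40.7 W, P_del = (1 − |Γ|²)·P_inc = 47.7 W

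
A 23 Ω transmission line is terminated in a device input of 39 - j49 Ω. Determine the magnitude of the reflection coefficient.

Γ = (Z_L − Z_0)/(Z_L + Z_0) = (16 − j49)/(62 − j49)
|Γ| = 51.5/79

|Γ| ≈ 0.652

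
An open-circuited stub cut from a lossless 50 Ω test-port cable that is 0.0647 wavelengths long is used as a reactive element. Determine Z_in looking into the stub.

Z_in ≈ −j116 Ω

βl = 2π × 0.0647 = 23.3°
tan(βl) = 0.431
For an open-circuited stub, Z_in = −jZ_0·cot(βl) = −jZ_0/tan(βl)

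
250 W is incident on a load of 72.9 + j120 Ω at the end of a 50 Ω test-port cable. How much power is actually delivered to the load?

P_delivered ≈ 124 W

|Γ| = |(22.9 + j120)/(122.9 + j120)| = 0.711
|Γ|² = 0.506
P_refl = |Γ|²·P_inc = 126 W, P_del = (1 − |Γ|²)·P_inc = 124 W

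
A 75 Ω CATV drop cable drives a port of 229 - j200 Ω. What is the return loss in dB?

Γ = (154 − j200)/(304 − j200), |Γ| = 0.694
RL = −20·log₁₀|Γ| = −20·log₁₀(0.694)

RL ≈ 3.18 dB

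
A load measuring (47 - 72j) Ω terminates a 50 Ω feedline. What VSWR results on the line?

VSWR ≈ 3.96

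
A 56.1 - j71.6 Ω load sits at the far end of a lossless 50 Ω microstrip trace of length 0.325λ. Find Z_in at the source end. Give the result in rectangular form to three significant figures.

Z_in ≈ 33.5 + j53 Ω

βl = 2π × 0.325 = 117°
tan(βl) = tan(117°) = -1.96
Z_in = Z_0·(Z_L + jZ_0·tanβl)/(Z_0 + jZ_L·tanβl)
     = 50·(56.1 − j170)/(-90.5 − j110)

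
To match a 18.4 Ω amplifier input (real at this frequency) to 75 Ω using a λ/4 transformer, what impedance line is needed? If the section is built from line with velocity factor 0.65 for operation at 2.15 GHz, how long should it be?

Z_qwt = √(Z_0·R_L) = √(75 × 18.4) = √1380
λ = 0.65·c/f = 0.0907 m, so l = λ/4 = 0.0227 m

Z_qwt ≈ 37.1 Ω; length ≈ 2.27 cm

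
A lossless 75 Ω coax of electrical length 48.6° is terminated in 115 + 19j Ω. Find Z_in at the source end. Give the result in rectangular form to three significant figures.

Z_in ≈ 74.4 − j35.6 Ω

tan(βl) = tan(48.6°) = 1.13
Z_in = Z_0·(Z_L + jZ_0·tanβl)/(Z_0 + jZ_L·tanβl)
     = 75·(115 + j104)/(53.4 + j130)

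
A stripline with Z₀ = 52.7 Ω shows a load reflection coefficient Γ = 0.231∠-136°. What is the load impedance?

Z_L = Z_0·(1 + Γ)/(1 − Γ) = 52.7·(0.834 − j0.16)/(1.17 + j0.16)

Z_L ≈ 36 − j12.2 Ω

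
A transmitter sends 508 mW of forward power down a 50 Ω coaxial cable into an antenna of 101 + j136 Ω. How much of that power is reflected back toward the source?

|Γ| = |(51 + j136)/(151 + j136)| = 0.715
|Γ|² = 0.511
P_refl = |Γ|²·P_inc = 260 mW, P_del = (1 − |Γ|²)·P_inc = 248 mW

P_reflected ≈ 260 mW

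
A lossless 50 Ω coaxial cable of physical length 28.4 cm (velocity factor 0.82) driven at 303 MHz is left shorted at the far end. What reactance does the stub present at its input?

λ = v/f = 0.82·c / 303 MHz = 0.812 m
βl = 2π·l/λ = 2π × 0.35 = 126°
tan(βl) = -1.38
For a shorted stub, Z_in = jZ_0·tan(βl)

X_in ≈ -69 Ω (capacitive)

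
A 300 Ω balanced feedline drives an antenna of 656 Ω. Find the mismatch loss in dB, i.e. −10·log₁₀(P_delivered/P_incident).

mismatch loss ≈ 0.648 dB

Γ = (656 − 300)/(656 + 300) = 0.372
|Γ|² = 0.139, so P_del/P_inc = 1 − |Γ|² = 0.861
ML = −10·log₁₀(1 − |Γ|²)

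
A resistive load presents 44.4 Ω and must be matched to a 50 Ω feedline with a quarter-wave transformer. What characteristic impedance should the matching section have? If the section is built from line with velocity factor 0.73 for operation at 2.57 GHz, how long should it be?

Z_qwt = √(Z_0·R_L) = √(50 × 44.4) = √2220
λ = 0.73·c/f = 0.0852 m, so l = λ/4 = 0.0213 m

Z_qwt ≈ 47.1 Ω; length ≈ 2.13 cm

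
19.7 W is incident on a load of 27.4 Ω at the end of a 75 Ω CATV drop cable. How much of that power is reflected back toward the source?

Γ = (27.4 − 75)/(27.4 + 75) = -0.465
|Γ|² = 0.216
P_refl = |Γ|²·P_inc = 4.26 W, P_del = (1 − |Γ|²)·P_inc = 15.4 W

P_reflected ≈ 4.26 W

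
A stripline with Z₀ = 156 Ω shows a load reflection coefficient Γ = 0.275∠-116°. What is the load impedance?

Z_L = Z_0·(1 + Γ)/(1 − Γ) = 156·(0.879 − j0.247)/(1.12 + j0.247)

Z_L ≈ 110 − j58.6 Ω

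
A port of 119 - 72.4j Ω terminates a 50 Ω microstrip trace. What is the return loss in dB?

Γ = (69 − j72.4)/(169 − j72.4), |Γ| = 0.544
RL = −20·log₁₀|Γ| = −20·log₁₀(0.544)

RL ≈ 5.29 dB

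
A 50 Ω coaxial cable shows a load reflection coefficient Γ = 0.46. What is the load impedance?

Z_L = Z_0·(1 + Γ)/(1 − Γ) = 50·(1.46)/(0.54)

Z_L ≈ 135 Ω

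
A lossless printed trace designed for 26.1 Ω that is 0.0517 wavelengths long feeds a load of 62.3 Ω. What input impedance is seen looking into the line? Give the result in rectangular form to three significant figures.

Z_in ≈ 42.1 − j25.1 Ω

βl = 2π × 0.0517 = 18.6°
tan(βl) = tan(18.6°) = 0.337
Z_in = Z_0·(Z_L + jZ_0·tanβl)/(Z_0 + jZ_L·tanβl)
     = 26.1·(62.3 + j8.79)/(26.1 + j21)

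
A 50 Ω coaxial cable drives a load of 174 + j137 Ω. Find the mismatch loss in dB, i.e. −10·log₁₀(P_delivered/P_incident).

mismatch loss ≈ 2.97 dB

Γ = (124 + j137)/(224 + j137), |Γ| = 0.704
|Γ|² = 0.495, so P_del/P_inc = 1 − |Γ|² = 0.505
ML = −10·log₁₀(1 − |Γ|²)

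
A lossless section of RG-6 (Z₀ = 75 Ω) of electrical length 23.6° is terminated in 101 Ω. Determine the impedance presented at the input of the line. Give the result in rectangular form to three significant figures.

tan(βl) = tan(23.6°) = 0.437
Z_in = Z_0·(Z_L + jZ_0·tanβl)/(Z_0 + jZ_L·tanβl)
     = 75·(101 + j32.8)/(75 + j44.1)

Z_in ≈ 89.3 − j19.8 Ω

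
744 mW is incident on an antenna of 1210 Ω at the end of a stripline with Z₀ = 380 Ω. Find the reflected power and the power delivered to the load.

P_reflected ≈ 203 mW; P_delivered ≈ 541 mW

Γ = (1210 − 380)/(1210 + 380) = 0.522
|Γ|² = 0.272
P_refl = |Γ|²·P_inc = 203 mW, P_del = (1 − |Γ|²)·P_inc = 541 mW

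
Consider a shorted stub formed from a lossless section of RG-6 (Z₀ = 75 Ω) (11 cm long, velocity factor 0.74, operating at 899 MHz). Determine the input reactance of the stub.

λ = v/f = 0.74·c / 899 MHz = 0.247 m
βl = 2π·l/λ = 2π × 0.445 = 160°
tan(βl) = -0.357
For a shorted stub, Z_in = jZ_0·tan(βl)

X_in ≈ -26.8 Ω (capacitive)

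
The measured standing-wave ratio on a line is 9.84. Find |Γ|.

|Γ| ≈ 0.815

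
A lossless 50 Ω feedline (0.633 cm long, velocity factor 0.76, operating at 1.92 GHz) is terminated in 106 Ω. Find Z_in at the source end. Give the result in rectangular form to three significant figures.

Z_in ≈ 76.9 − j39.4 Ω

λ = v/f = 0.76·c / 1.92 GHz = 0.119 m
βl = 2π·l/λ = 2π × 0.0533 = 19.2°
tan(βl) = tan(19.2°) = 0.348
Z_in = Z_0·(Z_L + jZ_0·tanβl)/(Z_0 + jZ_L·tanβl)
     = 50·(106 + j17.4)/(50 + j36.9)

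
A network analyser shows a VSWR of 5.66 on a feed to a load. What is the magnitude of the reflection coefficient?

|Γ| = (S − 1)/(S + 1) = (5.66 − 1)/(5.66 + 1) = 4.66/6.66

|Γ| ≈ 0.7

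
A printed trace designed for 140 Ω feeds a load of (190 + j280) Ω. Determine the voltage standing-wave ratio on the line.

VSWR ≈ 4.83

Γ = (Z_L − Z_0)/(Z_L + Z_0) = (50 + j280)/(330 + j280)
|Γ| = 284/433 = 0.657
VSWR = (1 + |Γ|)/(1 − |Γ|) = 1.66/0.343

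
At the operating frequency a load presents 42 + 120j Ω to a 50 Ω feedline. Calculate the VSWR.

VSWR ≈ 8.77

Γ = (Z_L − Z_0)/(Z_L + Z_0) = (-8 + j120)/(92 + j120)
|Γ| = 120/151 = 0.795
VSWR = (1 + |Γ|)/(1 − |Γ|) = 1.8/0.205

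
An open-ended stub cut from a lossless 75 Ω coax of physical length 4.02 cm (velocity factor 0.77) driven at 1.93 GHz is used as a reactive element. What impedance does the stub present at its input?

λ = v/f = 0.77·c / 1.93 GHz = 0.12 m
βl = 2π·l/λ = 2π × 0.336 = 121°
tan(βl) = -1.67
For an open-ended stub, Z_in = −jZ_0·cot(βl) = −jZ_0/tan(βl)

Z_in ≈ +j44.9 Ω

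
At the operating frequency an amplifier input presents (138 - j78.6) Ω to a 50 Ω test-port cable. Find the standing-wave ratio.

Γ = (Z_L − Z_0)/(Z_L + Z_0) = (88 − j78.6)/(188 − j78.6)
|Γ| = 118/204 = 0.579
VSWR = (1 + |Γ|)/(1 − |Γ|) = 1.58/0.421

VSWR ≈ 3.75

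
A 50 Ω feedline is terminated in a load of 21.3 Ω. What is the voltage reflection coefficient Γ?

Γ = -0.403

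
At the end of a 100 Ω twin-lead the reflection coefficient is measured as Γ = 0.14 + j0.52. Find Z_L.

Z_L ≈ 70.3 + j103 Ω

Z_L = Z_0·(1 + Γ)/(1 − Γ) = 100·(1.14 + j0.52)/(0.86 − j0.52)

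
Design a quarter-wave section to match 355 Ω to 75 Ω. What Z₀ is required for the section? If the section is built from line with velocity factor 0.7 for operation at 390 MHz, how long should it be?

Z_qwt ≈ 163 Ω; length ≈ 13.5 cm

Z_qwt = √(Z_0·R_L) = √(75 × 355) = √26620
λ = 0.7·c/f = 0.538 m, so l = λ/4 = 0.135 m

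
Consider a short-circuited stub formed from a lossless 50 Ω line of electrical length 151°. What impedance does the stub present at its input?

Z_in ≈ −j27.7 Ω

tan(βl) = -0.554
For a short-circuited stub, Z_in = jZ_0·tan(βl)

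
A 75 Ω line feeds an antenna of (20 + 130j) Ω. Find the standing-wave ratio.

VSWR ≈ 15.2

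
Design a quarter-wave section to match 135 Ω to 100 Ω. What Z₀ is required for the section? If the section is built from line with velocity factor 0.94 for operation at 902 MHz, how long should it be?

Z_qwt = √(Z_0·R_L) = √(100 × 135) = √13500
λ = 0.94·c/f = 0.313 m, so l = λ/4 = 0.0782 m

Z_qwt ≈ 116 Ω; length ≈ 7.82 cm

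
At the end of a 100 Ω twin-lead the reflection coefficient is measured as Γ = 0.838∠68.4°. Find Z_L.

Z_L ≈ 27.4 + j144 Ω

Z_L = Z_0·(1 + Γ)/(1 − Γ) = 100·(1.31 + j0.779)/(0.692 − j0.779)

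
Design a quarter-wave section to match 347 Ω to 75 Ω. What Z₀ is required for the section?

Z_qwt = √(Z_0·R_L) = √(75 × 347) = √26020

Z_qwt ≈ 161 Ω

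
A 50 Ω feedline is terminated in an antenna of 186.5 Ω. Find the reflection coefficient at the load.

Γ = 0.577

Γ = (Z_L − Z_0)/(Z_L + Z_0) = (186.5 − 50)/(186.5 + 50) = 136.5/236.5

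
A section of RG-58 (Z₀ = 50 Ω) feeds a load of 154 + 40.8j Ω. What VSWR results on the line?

VSWR ≈ 3.32

Γ = (Z_L − Z_0)/(Z_L + Z_0) = (104 + j40.8)/(204 + j40.8)
|Γ| = 112/208 = 0.537
VSWR = (1 + |Γ|)/(1 − |Γ|) = 1.54/0.463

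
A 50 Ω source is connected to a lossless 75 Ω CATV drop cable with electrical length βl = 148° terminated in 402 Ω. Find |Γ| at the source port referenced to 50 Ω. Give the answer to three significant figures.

|Γ| ≈ 0.744

tan(βl) = -0.625
Z_in = Z_0·(Z_L + jZ_0·tanβl)/(Z_0 + jZ_L·tanβl) = 45.8 + j106 Ω
Γ_s = (Z_in − Z_s)/(Z_in + Z_s) = (-4.25 + j106)/(95.8 + j106), |Γ_s| = 0.744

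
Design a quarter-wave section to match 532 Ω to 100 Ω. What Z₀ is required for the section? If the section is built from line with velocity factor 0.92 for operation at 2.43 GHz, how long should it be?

Z_qwt = √(Z_0·R_L) = √(100 × 532) = √53200
λ = 0.92·c/f = 0.114 m, so l = λ/4 = 0.0284 m

Z_qwt ≈ 231 Ω; length ≈ 2.84 cm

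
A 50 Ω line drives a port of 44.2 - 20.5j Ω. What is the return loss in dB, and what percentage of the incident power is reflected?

Γ = (-5.8 − j20.5)/(94.2 − j20.5), |Γ| = 0.221
RL = −20·log₁₀(0.221) = 13.1 dB
P_refl/P_inc = |Γ|² = 0.0488

RL ≈ 13.1 dB; 4.88% of incident power reflected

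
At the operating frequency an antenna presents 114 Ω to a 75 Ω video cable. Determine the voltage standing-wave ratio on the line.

For a purely resistive load, VSWR = R_L/Z_0 or Z_0/R_L (whichever > 1) = 114/75

VSWR ≈ 1.52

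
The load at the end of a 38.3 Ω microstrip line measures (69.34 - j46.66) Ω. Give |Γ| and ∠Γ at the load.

Γ ≈ 0.478 ∠ -32.9°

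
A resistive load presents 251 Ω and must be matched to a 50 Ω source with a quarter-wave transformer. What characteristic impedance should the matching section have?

Z_qwt ≈ 112 Ω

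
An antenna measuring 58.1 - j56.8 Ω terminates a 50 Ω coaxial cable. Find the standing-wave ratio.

VSWR ≈ 2.77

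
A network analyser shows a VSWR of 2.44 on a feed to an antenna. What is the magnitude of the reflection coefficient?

|Γ| = (S − 1)/(S + 1) = (2.44 − 1)/(2.44 + 1) = 1.44/3.44

|Γ| ≈ 0.419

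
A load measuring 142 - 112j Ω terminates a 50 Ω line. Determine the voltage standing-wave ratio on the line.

VSWR ≈ 4.75

Γ = (Z_L − Z_0)/(Z_L + Z_0) = (92 − j112)/(192 − j112)
|Γ| = 145/222 = 0.652
VSWR = (1 + |Γ|)/(1 − |Γ|) = 1.65/0.348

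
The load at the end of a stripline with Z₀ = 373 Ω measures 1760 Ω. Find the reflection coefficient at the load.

Γ = 0.65

Γ = (Z_L − Z_0)/(Z_L + Z_0) = (1760 − 373)/(1760 + 373) = 1387/2133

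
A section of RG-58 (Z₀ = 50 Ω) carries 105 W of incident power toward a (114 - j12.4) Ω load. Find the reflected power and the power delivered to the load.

P_reflected ≈ 16.5 W; P_delivered ≈ 88.5 W

|Γ| = |(64 − j12.4)/(164 − j12.4)| = 0.396
|Γ|² = 0.157
P_refl = |Γ|²·P_inc = 16.5 W, P_del = (1 − |Γ|²)·P_inc = 88.5 W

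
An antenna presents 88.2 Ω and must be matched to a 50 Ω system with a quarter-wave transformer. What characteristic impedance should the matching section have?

Z_qwt = √(Z_0·R_L) = √(50 × 88.2) = √4410

Z_qwt ≈ 66.4 Ω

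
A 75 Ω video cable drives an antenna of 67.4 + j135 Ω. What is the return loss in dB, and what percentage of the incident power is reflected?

Γ = (-7.6 + j135)/(142.4 + j135), |Γ| = 0.689
RL = −20·log₁₀(0.689) = 3.23 dB
P_refl/P_inc = |Γ|² = 0.475

RL ≈ 3.23 dB; 47.5% of incident power reflected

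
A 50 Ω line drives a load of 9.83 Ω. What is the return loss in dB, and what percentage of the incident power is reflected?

RL ≈ 3.46 dB; 45.1% of incident power reflected

Γ = (9.83 − 50)/(9.83 + 50) = -0.671
RL = −20·log₁₀(0.671) = 3.46 dB
P_refl/P_inc = |Γ|² = 0.451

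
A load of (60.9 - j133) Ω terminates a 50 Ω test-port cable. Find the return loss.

RL ≈ 2.26 dB

Γ = (10.9 − j133)/(110.9 − j133), |Γ| = 0.771
RL = −20·log₁₀|Γ| = −20·log₁₀(0.771)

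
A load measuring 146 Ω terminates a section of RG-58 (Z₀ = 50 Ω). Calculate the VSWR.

Γ = (146 − 50)/(146 + 50) = 0.49
VSWR = (1 + 0.49)/(1 − 0.49)

VSWR ≈ 2.92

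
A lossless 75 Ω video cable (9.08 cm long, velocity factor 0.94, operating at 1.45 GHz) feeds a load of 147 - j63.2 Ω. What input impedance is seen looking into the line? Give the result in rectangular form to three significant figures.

λ = v/f = 0.94·c / 1.45 GHz = 0.194 m
βl = 2π·l/λ = 2π × 0.467 = 168°
tan(βl) = tan(168°) = -0.211
Z_in = Z_0·(Z_L + jZ_0·tanβl)/(Z_0 + jZ_L·tanβl)
     = 75·(147 − j79)/(61.7 − j31)

Z_in ≈ 181 − j4.88 Ω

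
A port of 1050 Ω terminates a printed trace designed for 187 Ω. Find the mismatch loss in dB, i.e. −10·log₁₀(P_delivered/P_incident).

mismatch loss ≈ 2.9 dB

Γ = (1050 − 187)/(1050 + 187) = 0.698
|Γ|² = 0.487, so P_del/P_inc = 1 − |Γ|² = 0.513
ML = −10·log₁₀(1 − |Γ|²)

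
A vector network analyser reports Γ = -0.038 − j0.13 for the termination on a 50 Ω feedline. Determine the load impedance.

Z_L = Z_0·(1 + Γ)/(1 − Γ) = 50·(0.962 − j0.13)/(1.04 + j0.13)

Z_L ≈ 44.9 − j11.9 Ω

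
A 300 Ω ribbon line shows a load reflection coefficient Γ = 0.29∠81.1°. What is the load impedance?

Z_L ≈ 276 + j173 Ω

Z_L = Z_0·(1 + Γ)/(1 − Γ) = 300·(1.04 + j0.287)/(0.955 − j0.287)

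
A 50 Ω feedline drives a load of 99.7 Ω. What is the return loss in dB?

RL ≈ 9.58 dB

Γ = (99.7 − 50)/(99.7 + 50) = 0.332
RL = −20·log₁₀|Γ| = −20·log₁₀(0.332)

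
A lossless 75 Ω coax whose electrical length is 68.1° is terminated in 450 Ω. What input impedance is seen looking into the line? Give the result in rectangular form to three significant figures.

Z_in ≈ 14.5 − j29.2 Ω

tan(βl) = tan(68.1°) = 2.49
Z_in = Z_0·(Z_L + jZ_0·tanβl)/(Z_0 + jZ_L·tanβl)
     = 75·(450 + j187)/(75 + j1120)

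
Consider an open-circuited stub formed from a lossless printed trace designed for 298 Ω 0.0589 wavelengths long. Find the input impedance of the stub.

βl = 2π × 0.0589 = 21.2°
tan(βl) = 0.388
For an open-circuited stub, Z_in = −jZ_0·cot(βl) = −jZ_0/tan(βl)

Z_in ≈ −j768 Ω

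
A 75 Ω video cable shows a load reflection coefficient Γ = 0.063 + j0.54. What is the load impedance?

Z_L ≈ 45.2 + j69.3 Ω

Z_L = Z_0·(1 + Γ)/(1 − Γ) = 75·(1.06 + j0.54)/(0.937 − j0.54)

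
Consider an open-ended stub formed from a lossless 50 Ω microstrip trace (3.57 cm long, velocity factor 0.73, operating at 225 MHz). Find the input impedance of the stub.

λ = v/f = 0.73·c / 225 MHz = 0.973 m
βl = 2π·l/λ = 2π × 0.0367 = 13.2°
tan(βl) = 0.235
For an open-ended stub, Z_in = −jZ_0·cot(βl) = −jZ_0/tan(βl)

Z_in ≈ −j213 Ω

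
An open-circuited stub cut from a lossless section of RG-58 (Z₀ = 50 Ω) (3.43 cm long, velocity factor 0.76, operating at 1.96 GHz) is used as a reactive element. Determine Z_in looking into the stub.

Z_in ≈ +j14.5 Ω

λ = v/f = 0.76·c / 1.96 GHz = 0.116 m
βl = 2π·l/λ = 2π × 0.295 = 106°
tan(βl) = -3.45
For an open-circuited stub, Z_in = −jZ_0·cot(βl) = −jZ_0/tan(βl)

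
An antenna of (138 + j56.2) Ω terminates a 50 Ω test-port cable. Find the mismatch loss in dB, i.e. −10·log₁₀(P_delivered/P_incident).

Γ = (88 + j56.2)/(188 + j56.2), |Γ| = 0.532
|Γ|² = 0.283, so P_del/P_inc = 1 − |Γ|² = 0.717
ML = −10·log₁₀(1 − |Γ|²)

mismatch loss ≈ 1.45 dB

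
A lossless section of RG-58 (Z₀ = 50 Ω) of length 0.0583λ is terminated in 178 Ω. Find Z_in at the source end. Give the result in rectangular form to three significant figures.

βl = 2π × 0.0583 = 21°
tan(βl) = tan(21°) = 0.384
Z_in = Z_0·(Z_L + jZ_0·tanβl)/(Z_0 + jZ_L·tanβl)
     = 50·(178 + j19.2)/(50 + j68.3)

Z_in ≈ 71.3 − j78.2 Ω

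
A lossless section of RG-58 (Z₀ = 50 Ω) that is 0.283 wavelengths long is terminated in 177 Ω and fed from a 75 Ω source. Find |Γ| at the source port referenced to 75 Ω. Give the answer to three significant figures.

|Γ| ≈ 0.677

βl = 2π × 0.283 = 102°
tan(βl) = -4.75
Z_in = Z_0·(Z_L + jZ_0·tanβl)/(Z_0 + jZ_L·tanβl) = 14.7 + j9.65 Ω
Γ_s = (Z_in − Z_s)/(Z_in + Z_s) = (-60.3 + j9.65)/(89.7 + j9.65), |Γ_s| = 0.677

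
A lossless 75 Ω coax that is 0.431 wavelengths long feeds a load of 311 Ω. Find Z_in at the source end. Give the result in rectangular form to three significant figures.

βl = 2π × 0.431 = 155°
tan(βl) = tan(155°) = -0.463
Z_in = Z_0·(Z_L + jZ_0·tanβl)/(Z_0 + jZ_L·tanβl)
     = 75·(311 − j34.7)/(75 − j144)

Z_in ≈ 80.6 + j120 Ω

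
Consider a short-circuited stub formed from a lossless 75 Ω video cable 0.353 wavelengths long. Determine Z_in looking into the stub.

Z_in ≈ −j99.2 Ω

βl = 2π × 0.353 = 127°
tan(βl) = -1.32
For a short-circuited stub, Z_in = jZ_0·tan(βl)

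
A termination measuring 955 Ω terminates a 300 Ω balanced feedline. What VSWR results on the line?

VSWR ≈ 3.18

Γ = (955 − 300)/(955 + 300) = 0.522
VSWR = (1 + 0.522)/(1 − 0.522)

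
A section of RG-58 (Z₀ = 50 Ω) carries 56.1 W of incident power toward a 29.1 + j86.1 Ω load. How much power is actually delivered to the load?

P_delivered ≈ 23.9 W

|Γ| = |(-20.9 + j86.1)/(79.1 + j86.1)| = 0.758
|Γ|² = 0.574
P_refl = |Γ|²·P_inc = 32.2 W, P_del = (1 − |Γ|²)·P_inc = 23.9 W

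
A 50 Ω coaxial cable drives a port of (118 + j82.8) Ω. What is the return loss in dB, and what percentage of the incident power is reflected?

Γ = (68 + j82.8)/(168 + j82.8), |Γ| = 0.572
RL = −20·log₁₀(0.572) = 4.85 dB
P_refl/P_inc = |Γ|² = 0.327

RL ≈ 4.85 dB; 32.7% of incident power reflected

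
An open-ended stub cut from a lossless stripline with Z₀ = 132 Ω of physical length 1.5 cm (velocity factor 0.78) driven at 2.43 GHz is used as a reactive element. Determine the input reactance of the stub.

λ = v/f = 0.78·c / 2.43 GHz = 0.0963 m
βl = 2π·l/λ = 2π × 0.156 = 56.1°
tan(βl) = 1.49
For an open-ended stub, Z_in = −jZ_0·cot(βl) = −jZ_0/tan(βl)

X_in ≈ -88.8 Ω (capacitive)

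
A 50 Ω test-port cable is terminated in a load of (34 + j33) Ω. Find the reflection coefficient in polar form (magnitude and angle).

Γ ≈ 0.406 ∠ 94.4°

Γ = (Z_L − Z_0)/(Z_L + Z_0) = (-16 + j33)/(84 + j33)
|Γ| = 36.7/90.2 = 0.406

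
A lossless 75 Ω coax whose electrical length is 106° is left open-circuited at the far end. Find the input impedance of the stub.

tan(βl) = -3.49
For an open-circuited stub, Z_in = −jZ_0·cot(βl) = −jZ_0/tan(βl)

Z_in ≈ +j21.5 Ω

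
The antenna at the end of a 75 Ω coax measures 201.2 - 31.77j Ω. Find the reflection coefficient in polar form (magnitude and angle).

Γ = (Z_L − Z_0)/(Z_L + Z_0) = (126.2 − j31.77)/(276.2 − j31.77)
|Γ| = 130/278 = 0.468

Γ ≈ 0.468 ∠ -7.57°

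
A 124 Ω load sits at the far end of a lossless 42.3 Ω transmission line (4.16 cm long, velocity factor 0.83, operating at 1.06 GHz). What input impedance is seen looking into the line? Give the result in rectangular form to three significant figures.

λ = v/f = 0.83·c / 1.06 GHz = 0.235 m
βl = 2π·l/λ = 2π × 0.177 = 63.8°
tan(βl) = tan(63.8°) = 2.03
Z_in = Z_0·(Z_L + jZ_0·tanβl)/(Z_0 + jZ_L·tanβl)
     = 42.3·(124 + j85.8)/(42.3 + j251)

Z_in ≈ 17.4 − j17.9 Ω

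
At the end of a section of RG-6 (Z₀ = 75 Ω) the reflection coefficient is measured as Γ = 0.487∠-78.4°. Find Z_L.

Z_L = Z_0·(1 + Γ)/(1 − Γ) = 75·(1.1 − j0.477)/(0.902 + j0.477)

Z_L ≈ 54.9 − j68.7 Ω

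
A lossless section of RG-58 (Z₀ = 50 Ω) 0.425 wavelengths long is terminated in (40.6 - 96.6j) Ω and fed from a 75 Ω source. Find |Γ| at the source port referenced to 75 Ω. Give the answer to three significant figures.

βl = 2π × 0.425 = 153°
tan(βl) = -0.51
Z_in = Z_0·(Z_L + jZ_0·tanβl)/(Z_0 + jZ_L·tanβl) = 298 + j86.9 Ω
Γ_s = (Z_in − Z_s)/(Z_in + Z_s) = (223 + j86.9)/(373 + j86.9), |Γ_s| = 0.625

|Γ| ≈ 0.625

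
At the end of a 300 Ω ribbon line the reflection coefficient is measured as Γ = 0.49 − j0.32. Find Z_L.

Z_L = Z_0·(1 + Γ)/(1 − Γ) = 300·(1.49 − j0.32)/(0.51 + j0.32)

Z_L ≈ 544 − j530 Ω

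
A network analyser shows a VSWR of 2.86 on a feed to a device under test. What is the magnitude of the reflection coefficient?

|Γ| ≈ 0.482

|Γ| = (S − 1)/(S + 1) = (2.86 − 1)/(2.86 + 1) = 1.86/3.86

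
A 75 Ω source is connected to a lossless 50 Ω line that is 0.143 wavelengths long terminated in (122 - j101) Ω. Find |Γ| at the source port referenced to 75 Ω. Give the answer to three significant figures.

βl = 2π × 0.143 = 51.5°
tan(βl) = 1.26
Z_in = Z_0·(Z_L + jZ_0·tanβl)/(Z_0 + jZ_L·tanβl) = 14.4 − j23.2 Ω
Γ_s = (Z_in − Z_s)/(Z_in + Z_s) = (-60.6 − j23.2)/(89.4 − j23.2), |Γ_s| = 0.703

|Γ| ≈ 0.703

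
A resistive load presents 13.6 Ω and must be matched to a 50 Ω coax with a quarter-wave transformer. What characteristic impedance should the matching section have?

Z_qwt ≈ 26.1 Ω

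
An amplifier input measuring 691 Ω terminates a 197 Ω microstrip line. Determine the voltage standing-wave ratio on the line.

Γ = (691 − 197)/(691 + 197) = 0.556
VSWR = (1 + 0.556)/(1 − 0.556)

VSWR ≈ 3.51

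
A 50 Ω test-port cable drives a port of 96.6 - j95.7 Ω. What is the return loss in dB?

RL ≈ 4.32 dB

Γ = (46.6 − j95.7)/(146.6 − j95.7), |Γ| = 0.608
RL = −20·log₁₀|Γ| = −20·log₁₀(0.608)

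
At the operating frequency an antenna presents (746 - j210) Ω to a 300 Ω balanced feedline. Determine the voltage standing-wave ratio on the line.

VSWR ≈ 2.72

Γ = (Z_L − Z_0)/(Z_L + Z_0) = (446 − j210)/(1046 − j210)
|Γ| = 493/1070 = 0.462
VSWR = (1 + |Γ|)/(1 − |Γ|) = 1.46/0.538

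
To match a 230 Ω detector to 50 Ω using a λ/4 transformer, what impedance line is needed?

Z_qwt ≈ 107 Ω

Z_qwt = √(Z_0·R_L) = √(50 × 230) = √11500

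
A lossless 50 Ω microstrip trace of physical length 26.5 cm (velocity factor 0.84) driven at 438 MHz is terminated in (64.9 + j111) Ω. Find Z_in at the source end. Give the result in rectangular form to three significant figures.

Z_in ≈ 27.1 + j68.7 Ω

λ = v/f = 0.84·c / 438 MHz = 0.575 m
βl = 2π·l/λ = 2π × 0.461 = 166°
tan(βl) = tan(166°) = -0.253
Z_in = Z_0·(Z_L + jZ_0·tanβl)/(Z_0 + jZ_L·tanβl)
     = 50·(64.9 + j98.4)/(78.1 − j16.4)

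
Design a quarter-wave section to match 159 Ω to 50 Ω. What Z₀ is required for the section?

Z_qwt ≈ 89.2 Ω

Z_qwt = √(Z_0·R_L) = √(50 × 159) = √7950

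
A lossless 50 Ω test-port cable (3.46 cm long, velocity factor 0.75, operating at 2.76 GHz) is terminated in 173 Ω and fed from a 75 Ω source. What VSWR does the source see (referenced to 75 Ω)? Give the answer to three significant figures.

λ = v/f = 0.75·c / 2.76 GHz = 0.0815 m
βl = 2π·l/λ = 2π × 0.424 = 153°
tan(βl) = -0.514
Z_in = Z_0·(Z_L + jZ_0·tanβl)/(Z_0 + jZ_L·tanβl) = 52.5 + j67.7 Ω
Γ_s = (Z_in − Z_s)/(Z_in + Z_s) = (-22.5 + j67.7)/(128 + j67.7), |Γ_s| = 0.494
VSWR = (1 + |Γ_s|)/(1 − |Γ_s|)

VSWR ≈ 2.95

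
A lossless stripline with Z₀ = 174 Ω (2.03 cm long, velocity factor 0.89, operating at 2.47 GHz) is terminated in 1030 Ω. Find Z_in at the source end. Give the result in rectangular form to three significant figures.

Z_in ≈ 34.2 − j69.3 Ω

λ = v/f = 0.89·c / 2.47 GHz = 0.108 m
βl = 2π·l/λ = 2π × 0.188 = 67.6°
tan(βl) = tan(67.6°) = 2.43
Z_in = Z_0·(Z_L + jZ_0·tanβl)/(Z_0 + jZ_L·tanβl)
     = 174·(1030 + j422)/(174 + j2500)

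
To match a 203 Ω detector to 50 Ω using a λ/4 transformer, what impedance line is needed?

Z_qwt = √(Z_0·R_L) = √(50 × 203) = √10150

Z_qwt ≈ 101 Ω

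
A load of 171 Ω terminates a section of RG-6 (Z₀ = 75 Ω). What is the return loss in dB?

Γ = (171 − 75)/(171 + 75) = 0.39
RL = −20·log₁₀|Γ| = −20·log₁₀(0.39)

RL ≈ 8.17 dB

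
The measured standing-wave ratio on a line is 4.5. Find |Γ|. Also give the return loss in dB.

|Γ| = (S − 1)/(S + 1) = (4.5 − 1)/(4.5 + 1) = 3.5/5.5
RL = −20·log₁₀|Γ| = −20·log₁₀(0.636)

|Γ| ≈ 0.636; return loss ≈ 3.93 dB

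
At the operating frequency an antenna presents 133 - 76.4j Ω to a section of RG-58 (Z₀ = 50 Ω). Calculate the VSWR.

Γ = (Z_L − Z_0)/(Z_L + Z_0) = (83 − j76.4)/(183 − j76.4)
|Γ| = 113/198 = 0.569
VSWR = (1 + |Γ|)/(1 − |Γ|) = 1.57/0.431

VSWR ≈ 3.64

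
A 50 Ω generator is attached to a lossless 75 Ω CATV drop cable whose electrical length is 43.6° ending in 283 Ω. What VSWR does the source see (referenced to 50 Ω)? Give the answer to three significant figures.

tan(βl) = 0.952
Z_in = Z_0·(Z_L + jZ_0·tanβl)/(Z_0 + jZ_L·tanβl) = 38.8 − j68 Ω
Γ_s = (Z_in − Z_s)/(Z_in + Z_s) = (-11.2 − j68)/(88.8 − j68), |Γ_s| = 0.616
VSWR = (1 + |Γ_s|)/(1 − |Γ_s|)

VSWR ≈ 4.21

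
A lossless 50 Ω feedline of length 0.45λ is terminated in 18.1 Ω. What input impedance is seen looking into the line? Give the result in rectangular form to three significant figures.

βl = 2π × 0.45 = 162°
tan(βl) = tan(162°) = -0.325
Z_in = Z_0·(Z_L + jZ_0·tanβl)/(Z_0 + jZ_L·tanβl)
     = 50·(18.1 − j16.2)/(50 − j5.88)

Z_in ≈ 19.7 − j13.9 Ω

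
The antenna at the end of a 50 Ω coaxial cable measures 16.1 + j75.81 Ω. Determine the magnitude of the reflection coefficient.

|Γ| ≈ 0.826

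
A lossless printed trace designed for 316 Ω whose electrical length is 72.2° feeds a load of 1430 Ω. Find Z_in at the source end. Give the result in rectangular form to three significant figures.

tan(βl) = tan(72.2°) = 3.11
Z_in = Z_0·(Z_L + jZ_0·tanβl)/(Z_0 + jZ_L·tanβl)
     = 316·(1430 + j984)/(316 + j4450)

Z_in ≈ 76.6 − j96 Ω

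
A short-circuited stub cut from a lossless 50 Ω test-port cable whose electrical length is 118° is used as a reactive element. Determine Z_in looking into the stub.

tan(βl) = -1.88
For a short-circuited stub, Z_in = jZ_0·tan(βl)

Z_in ≈ −j94 Ω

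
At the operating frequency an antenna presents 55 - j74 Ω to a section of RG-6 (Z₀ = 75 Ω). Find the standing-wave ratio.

VSWR ≈ 3.1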